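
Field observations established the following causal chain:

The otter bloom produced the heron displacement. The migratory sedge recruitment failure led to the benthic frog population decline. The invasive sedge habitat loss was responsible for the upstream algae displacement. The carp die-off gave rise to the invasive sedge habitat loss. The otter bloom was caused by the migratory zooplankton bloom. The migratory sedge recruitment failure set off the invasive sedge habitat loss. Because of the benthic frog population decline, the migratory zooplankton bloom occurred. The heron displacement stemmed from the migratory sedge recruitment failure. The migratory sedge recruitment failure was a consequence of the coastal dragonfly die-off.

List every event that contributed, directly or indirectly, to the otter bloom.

the benthic frog population decline, the coastal dragonfly die-off, the migratory sedge recruitment failure, the migratory zooplankton bloom

Immediate cause of the otter bloom: the migratory zooplankton bloom.
Further upstream: the coastal dragonfly die-off, the migratory sedge recruitment failure, the benthic frog population decline.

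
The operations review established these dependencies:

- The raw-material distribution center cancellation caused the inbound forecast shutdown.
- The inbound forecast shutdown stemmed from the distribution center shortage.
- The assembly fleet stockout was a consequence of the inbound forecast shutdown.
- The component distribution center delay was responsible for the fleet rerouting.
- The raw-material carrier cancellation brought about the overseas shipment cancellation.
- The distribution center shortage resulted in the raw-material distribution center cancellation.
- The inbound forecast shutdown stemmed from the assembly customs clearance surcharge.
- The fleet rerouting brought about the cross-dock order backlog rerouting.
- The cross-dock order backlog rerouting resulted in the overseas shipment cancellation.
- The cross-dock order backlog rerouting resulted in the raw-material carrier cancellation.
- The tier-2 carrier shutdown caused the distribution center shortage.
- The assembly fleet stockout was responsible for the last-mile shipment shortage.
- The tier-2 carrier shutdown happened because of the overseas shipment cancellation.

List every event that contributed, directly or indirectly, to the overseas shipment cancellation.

the component distribution center delay, the cross-dock order backlog rerouting, the fleet rerouting, the raw-material carrier cancellation

Immediate causes of the overseas shipment cancellation: the cross-dock order backlog rerouting, the raw-material carrier cancellation.
Further upstream: the component distribution center delay, the fleet rerouting.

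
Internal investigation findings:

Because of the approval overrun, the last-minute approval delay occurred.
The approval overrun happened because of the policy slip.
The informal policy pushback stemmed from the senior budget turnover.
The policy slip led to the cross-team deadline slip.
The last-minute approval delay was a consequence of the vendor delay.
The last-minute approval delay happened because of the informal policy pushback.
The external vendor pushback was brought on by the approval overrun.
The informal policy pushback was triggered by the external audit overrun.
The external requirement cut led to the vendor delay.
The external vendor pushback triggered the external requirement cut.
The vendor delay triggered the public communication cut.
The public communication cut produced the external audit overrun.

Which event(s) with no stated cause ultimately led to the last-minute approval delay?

Tracing upstream from the last-minute approval delay: the last-minute approval delay ← the approval overrun ← the policy slip.
A separate upstream branch: the last-minute approval delay ← the informal policy pushback ← the senior budget turnover.
Each of those chain origins has no stated cause.

the policy slip, the senior budget turnover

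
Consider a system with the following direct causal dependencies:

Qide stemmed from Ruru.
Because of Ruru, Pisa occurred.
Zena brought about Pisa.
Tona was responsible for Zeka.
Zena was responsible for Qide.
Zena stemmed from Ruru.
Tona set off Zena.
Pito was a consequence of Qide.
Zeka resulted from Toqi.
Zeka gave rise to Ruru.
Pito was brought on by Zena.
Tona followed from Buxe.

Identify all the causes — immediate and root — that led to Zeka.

Immediate causes of Zeka: Tona, Toqi.
Further upstream: Buxe.

Buxe, Tona, Toqi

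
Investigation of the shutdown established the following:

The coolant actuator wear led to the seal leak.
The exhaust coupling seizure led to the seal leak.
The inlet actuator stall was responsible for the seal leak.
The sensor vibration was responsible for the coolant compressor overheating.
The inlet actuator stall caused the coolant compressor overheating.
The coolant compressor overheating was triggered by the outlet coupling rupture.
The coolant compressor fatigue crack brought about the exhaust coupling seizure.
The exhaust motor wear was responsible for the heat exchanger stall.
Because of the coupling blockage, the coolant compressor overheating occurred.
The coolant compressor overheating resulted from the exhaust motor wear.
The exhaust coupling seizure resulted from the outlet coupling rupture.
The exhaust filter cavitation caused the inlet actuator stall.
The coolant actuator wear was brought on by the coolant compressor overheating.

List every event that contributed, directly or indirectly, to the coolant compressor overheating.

Immediate causes of the coolant compressor overheating: the exhaust motor wear, the outlet coupling rupture, the coupling blockage, the sensor vibration, the inlet actuator stall.
Further upstream: the exhaust filter cavitation.

the coupling blockage, the exhaust filter cavitation, the exhaust motor wear, the inlet actuator stall, the outlet coupling rupture, the sensor vibration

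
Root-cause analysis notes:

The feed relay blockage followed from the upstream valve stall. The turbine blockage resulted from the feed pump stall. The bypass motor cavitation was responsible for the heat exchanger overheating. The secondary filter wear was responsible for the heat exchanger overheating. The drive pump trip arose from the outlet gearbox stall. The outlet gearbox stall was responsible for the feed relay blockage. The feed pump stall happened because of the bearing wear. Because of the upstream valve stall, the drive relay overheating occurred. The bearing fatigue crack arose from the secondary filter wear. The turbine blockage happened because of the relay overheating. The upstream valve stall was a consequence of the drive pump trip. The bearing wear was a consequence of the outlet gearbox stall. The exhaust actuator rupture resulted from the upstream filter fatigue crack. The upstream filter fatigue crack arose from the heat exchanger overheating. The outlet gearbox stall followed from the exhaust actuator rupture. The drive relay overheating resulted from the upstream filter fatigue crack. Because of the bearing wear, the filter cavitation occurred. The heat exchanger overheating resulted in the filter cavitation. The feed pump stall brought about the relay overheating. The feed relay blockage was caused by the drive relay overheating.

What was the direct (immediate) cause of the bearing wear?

Upstream contributors include the bypass motor cavitation, the secondary filter wear, the heat exchanger overheating, the upstream filter fatigue crack, the exhaust actuator rupture, but only the outlet gearbox stall feeds directly into the bearing wear.

the outlet gearbox stall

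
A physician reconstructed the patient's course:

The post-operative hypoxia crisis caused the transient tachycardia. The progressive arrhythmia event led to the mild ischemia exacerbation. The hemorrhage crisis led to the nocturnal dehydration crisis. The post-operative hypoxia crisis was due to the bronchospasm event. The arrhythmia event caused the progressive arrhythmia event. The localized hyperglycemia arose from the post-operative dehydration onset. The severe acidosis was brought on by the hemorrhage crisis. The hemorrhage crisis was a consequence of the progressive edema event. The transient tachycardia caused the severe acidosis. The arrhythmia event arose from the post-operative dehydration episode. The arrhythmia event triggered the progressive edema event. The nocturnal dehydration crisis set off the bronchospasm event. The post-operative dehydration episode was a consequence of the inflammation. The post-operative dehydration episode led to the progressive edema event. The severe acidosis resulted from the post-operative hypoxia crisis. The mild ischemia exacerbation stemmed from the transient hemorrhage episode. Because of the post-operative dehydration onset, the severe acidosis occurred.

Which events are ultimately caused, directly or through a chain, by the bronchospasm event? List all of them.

Direct effects: the post-operative hypoxia crisis.
2 steps out: the transient tachycardia, the severe acidosis.
Not reachable from it: the inflammation, the post-operative dehydration episode, the arrhythmia event, the transient hemorrhage episode, the progressive edema event, the hemorrhage crisis, the nocturnal dehydration crisis, the progressive arrhythmia event, the post-operative dehydration onset, the localized hyperglycemia, the mild ischemia exacerbation.

the post-operative hypoxia crisis, the severe acidosis, the transient tachycardia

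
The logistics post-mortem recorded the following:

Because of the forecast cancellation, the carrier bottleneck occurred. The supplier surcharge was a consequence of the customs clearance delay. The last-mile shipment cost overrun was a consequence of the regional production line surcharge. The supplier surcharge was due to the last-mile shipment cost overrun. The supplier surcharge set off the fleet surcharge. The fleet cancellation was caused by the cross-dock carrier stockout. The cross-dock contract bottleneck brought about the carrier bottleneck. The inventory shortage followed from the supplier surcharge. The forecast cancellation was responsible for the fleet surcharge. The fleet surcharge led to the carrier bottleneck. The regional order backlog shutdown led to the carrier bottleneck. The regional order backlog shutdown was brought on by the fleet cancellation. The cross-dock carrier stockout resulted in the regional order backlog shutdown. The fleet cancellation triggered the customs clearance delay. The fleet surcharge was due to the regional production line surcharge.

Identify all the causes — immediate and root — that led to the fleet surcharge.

Immediate causes of the fleet surcharge: the regional production line surcharge, the forecast cancellation, the supplier surcharge.
Further upstream: the cross-dock carrier stockout, the fleet cancellation, the customs clearance delay, the last-mile shipment cost overrun.

the cross-dock carrier stockout, the customs clearance delay, the fleet cancellation, the forecast cancellation, the last-mile shipment cost overrun, the regional production line surcharge, the supplier surcharge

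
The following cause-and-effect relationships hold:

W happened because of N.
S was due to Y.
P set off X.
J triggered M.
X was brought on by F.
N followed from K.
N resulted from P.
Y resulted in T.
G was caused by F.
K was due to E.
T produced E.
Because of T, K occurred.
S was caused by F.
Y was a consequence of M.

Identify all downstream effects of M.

E, K, N, S, T, W, Y

Direct effects: Y.
2 steps out: S, T.
3 steps out: E, K.
4 steps out: N.
5 steps out: W.
Not reachable from it: P, F, J, G, X.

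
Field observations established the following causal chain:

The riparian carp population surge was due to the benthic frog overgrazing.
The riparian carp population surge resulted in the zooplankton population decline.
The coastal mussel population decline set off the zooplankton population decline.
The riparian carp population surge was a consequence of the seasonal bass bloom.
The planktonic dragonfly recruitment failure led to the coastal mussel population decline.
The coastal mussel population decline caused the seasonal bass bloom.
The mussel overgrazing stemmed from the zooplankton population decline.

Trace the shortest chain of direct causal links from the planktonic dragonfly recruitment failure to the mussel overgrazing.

the planktonic dragonfly recruitment failure → the coastal mussel population decline
the coastal mussel population decline → the zooplankton population decline
the zooplankton population decline → the mussel overgrazing
Length: 3 steps.

the planktonic dragonfly recruitment failure → the coastal mussel population decline → the zooplankton population decline → the mussel overgrazing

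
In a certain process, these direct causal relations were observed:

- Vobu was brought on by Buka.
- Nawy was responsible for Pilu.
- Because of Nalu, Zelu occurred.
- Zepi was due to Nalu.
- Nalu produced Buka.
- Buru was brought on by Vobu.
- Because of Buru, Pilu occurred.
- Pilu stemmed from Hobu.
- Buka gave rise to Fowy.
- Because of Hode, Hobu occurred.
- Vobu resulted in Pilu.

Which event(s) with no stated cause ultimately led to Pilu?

Hode, Nalu, Nawy

Tracing upstream from Pilu: Pilu ← Vobu ← Buka ← Nalu.
A separate upstream branch: Pilu ← Nawy.
A separate upstream branch: Pilu ← Hobu ← Hode.
Each of those chain origins has no stated cause.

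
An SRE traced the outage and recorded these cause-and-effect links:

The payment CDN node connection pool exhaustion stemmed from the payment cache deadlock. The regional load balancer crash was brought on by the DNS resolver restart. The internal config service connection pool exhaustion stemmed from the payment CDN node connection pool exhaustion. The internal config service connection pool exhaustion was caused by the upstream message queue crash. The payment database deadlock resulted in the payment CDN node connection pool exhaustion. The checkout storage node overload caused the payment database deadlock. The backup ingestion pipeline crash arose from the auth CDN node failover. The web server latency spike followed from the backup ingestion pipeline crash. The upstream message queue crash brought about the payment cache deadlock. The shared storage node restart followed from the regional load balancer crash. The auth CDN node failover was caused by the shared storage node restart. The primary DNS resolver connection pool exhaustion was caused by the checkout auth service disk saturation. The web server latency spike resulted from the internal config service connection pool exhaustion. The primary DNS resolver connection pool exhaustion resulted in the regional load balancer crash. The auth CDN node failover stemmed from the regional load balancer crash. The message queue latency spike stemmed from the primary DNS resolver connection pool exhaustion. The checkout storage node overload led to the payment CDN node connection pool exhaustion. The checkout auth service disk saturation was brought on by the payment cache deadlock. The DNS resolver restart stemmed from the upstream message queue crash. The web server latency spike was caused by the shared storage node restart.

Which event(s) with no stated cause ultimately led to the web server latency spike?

Tracing upstream from the web server latency spike: the web server latency spike ← the internal config service connection pool exhaustion ← the upstream message queue crash.
A separate upstream branch: the web server latency spike ← the internal config service connection pool exhaustion ← the payment CDN node connection pool exhaustion ← the checkout storage node overload.
Each of those chain origins has no stated cause.

the checkout storage node overload, the upstream message queue crash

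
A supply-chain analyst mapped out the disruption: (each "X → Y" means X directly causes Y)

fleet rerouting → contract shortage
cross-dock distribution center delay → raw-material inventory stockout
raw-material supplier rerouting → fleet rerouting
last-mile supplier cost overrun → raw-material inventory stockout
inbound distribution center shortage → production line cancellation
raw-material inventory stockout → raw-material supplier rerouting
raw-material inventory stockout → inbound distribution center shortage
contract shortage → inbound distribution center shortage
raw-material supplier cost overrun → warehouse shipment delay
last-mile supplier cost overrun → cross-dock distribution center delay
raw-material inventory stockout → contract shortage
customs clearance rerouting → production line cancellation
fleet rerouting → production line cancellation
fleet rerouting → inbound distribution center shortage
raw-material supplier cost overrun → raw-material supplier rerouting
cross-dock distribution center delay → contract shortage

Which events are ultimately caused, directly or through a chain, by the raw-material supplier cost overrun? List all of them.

the contract shortage, the fleet rerouting, the inbound distribution center shortage, the production line cancellation, the raw-material supplier rerouting, the warehouse shipment delay

Direct effects: the warehouse shipment delay, the raw-material supplier rerouting.
2 steps out: the fleet rerouting.
3 steps out: the contract shortage, the inbound distribution center shortage, the production line cancellation.
Not reachable from it: the last-mile supplier cost overrun, the cross-dock distribution center delay, the raw-material inventory stockout, the customs clearance rerouting.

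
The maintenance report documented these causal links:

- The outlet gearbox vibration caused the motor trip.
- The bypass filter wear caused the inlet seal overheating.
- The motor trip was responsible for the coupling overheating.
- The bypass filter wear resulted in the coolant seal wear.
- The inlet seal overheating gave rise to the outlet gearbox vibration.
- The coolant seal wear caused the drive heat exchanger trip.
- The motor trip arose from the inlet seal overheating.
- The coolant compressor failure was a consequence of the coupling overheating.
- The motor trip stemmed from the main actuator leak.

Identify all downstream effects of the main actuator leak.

Direct effects: the motor trip.
2 steps out: the coupling overheating.
3 steps out: the coolant compressor failure.
Not reachable from it: the bypass filter wear, the inlet seal overheating, the coolant seal wear, the outlet gearbox vibration, the drive heat exchanger trip.

the coolant compressor failure, the coupling overheating, the motor trip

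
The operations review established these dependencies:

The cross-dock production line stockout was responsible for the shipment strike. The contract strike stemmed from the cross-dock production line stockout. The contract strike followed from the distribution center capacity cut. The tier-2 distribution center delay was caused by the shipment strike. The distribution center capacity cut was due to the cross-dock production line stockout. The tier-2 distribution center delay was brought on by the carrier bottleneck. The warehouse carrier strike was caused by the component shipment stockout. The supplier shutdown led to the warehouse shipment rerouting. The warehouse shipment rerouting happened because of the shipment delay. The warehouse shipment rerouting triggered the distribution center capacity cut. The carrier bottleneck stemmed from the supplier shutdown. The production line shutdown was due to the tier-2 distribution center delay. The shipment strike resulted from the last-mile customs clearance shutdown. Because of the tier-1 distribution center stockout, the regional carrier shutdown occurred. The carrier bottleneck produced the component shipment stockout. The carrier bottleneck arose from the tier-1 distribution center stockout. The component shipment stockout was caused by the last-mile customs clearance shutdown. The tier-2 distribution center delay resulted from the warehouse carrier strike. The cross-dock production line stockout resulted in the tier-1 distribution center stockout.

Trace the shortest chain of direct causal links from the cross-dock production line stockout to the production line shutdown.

the cross-dock production line stockout → the shipment strike
the shipment strike → the tier-2 distribution center delay
the tier-2 distribution center delay → the production line shutdown
Length: 3 steps.

the cross-dock production line stockout → the shipment strike → the tier-2 distribution center delay → the production line shutdown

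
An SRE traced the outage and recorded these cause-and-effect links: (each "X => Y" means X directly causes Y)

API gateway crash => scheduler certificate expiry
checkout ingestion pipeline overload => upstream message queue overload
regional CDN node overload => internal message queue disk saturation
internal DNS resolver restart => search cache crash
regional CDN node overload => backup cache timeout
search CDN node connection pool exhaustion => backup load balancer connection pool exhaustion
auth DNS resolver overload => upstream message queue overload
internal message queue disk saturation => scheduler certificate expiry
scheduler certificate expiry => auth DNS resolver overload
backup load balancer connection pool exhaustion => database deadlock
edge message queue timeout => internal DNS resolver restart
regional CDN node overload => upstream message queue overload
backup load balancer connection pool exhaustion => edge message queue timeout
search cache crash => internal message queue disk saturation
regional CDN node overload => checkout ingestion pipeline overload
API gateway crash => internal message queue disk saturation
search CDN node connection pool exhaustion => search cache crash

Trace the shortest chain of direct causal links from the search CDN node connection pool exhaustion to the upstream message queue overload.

the search CDN node connection pool exhaustion → the search cache crash → the internal message queue disk saturation → the scheduler certificate expiry → the auth DNS resolver overload → the upstream message queue overload

the search CDN node connection pool exhaustion → the search cache crash
the search cache crash → the internal message queue disk saturation
the internal message queue disk saturation → the scheduler certificate expiry
the scheduler certificate expiry → the auth DNS resolver overload
the auth DNS resolver overload → the upstream message queue overload
Length: 5 steps.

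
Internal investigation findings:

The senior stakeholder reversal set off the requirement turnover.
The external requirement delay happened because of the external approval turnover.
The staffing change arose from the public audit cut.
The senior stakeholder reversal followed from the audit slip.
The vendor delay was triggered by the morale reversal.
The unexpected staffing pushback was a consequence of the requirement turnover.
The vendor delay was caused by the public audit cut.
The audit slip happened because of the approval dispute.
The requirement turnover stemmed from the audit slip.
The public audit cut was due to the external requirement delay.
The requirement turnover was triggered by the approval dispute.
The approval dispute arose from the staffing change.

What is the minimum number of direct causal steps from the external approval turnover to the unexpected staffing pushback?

Shortest chain: the external approval turnover → the external requirement delay → the public audit cut → the staffing change → the approval dispute → the requirement turnover → the unexpected staffing pushback.

6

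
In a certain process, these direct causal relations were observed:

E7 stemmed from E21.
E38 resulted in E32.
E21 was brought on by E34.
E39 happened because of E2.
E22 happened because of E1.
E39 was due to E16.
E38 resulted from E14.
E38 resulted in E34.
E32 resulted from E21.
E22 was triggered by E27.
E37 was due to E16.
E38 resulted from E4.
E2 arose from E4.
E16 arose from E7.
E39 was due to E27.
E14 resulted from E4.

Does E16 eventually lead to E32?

E16 leads to E39, E37; E32 is not among them.

No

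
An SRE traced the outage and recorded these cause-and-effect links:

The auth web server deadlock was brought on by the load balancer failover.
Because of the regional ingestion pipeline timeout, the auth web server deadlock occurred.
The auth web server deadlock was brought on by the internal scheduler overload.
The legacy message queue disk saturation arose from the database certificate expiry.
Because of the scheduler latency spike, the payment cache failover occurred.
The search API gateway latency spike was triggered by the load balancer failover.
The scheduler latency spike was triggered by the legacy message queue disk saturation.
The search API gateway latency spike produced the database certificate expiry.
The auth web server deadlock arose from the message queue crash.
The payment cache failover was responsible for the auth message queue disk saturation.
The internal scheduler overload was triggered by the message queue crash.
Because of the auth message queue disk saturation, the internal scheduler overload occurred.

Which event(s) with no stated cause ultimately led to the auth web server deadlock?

Tracing upstream from the auth web server deadlock: the auth web server deadlock ← the load balancer failover.
A separate upstream branch: the auth web server deadlock ← the regional ingestion pipeline timeout.
A separate upstream branch: the auth web server deadlock ← the message queue crash.
Each of those chain origins has no stated cause.

the load balancer failover, the message queue crash, the regional ingestion pipeline timeout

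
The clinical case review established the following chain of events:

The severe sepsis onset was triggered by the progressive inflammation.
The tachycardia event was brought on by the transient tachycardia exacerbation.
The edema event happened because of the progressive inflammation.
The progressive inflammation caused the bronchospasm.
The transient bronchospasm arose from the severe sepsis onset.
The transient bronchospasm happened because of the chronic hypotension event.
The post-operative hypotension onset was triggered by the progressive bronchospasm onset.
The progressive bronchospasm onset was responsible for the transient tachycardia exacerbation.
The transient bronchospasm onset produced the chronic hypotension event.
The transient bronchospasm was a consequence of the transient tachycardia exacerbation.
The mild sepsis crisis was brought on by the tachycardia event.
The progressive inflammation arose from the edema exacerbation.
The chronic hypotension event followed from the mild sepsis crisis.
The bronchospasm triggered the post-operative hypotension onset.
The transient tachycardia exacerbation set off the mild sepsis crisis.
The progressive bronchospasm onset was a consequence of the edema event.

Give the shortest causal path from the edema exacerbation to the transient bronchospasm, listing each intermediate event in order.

the edema exacerbation → the progressive inflammation
the progressive inflammation → the severe sepsis onset
the severe sepsis onset → the transient bronchospasm
Length: 3 steps.

the edema exacerbation → the progressive inflammation → the severe sepsis onset → the transient bronchospasm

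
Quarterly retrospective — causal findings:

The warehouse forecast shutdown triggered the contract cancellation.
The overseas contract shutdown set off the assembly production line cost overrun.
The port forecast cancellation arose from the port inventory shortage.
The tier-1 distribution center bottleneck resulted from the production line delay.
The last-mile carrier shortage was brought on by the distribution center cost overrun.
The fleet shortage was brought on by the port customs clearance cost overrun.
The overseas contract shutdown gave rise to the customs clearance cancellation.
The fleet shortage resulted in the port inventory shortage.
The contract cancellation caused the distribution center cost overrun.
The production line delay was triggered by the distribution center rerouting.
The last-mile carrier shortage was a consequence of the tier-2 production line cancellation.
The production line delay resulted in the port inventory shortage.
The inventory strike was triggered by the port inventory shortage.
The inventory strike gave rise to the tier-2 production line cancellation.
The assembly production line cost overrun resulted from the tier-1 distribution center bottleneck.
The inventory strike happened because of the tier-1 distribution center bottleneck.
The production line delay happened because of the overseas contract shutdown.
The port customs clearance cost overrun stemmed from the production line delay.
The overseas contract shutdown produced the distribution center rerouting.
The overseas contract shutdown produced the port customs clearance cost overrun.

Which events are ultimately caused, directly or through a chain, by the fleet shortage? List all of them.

the inventory strike, the last-mile carrier shortage, the port forecast cancellation, the port inventory shortage, the tier-2 production line cancellation

Direct effects: the port inventory shortage.
2 steps out: the inventory strike, the port forecast cancellation.
3 steps out: the tier-2 production line cancellation.
4 steps out: the last-mile carrier shortage.
Not reachable from it: the overseas contract shutdown, the customs clearance cancellation, the distribution center rerouting, the production line delay, the port customs clearance cost overrun, the tier-1 distribution center bottleneck, the assembly production line cost overrun, the warehouse forecast shutdown, the contract cancellation, the distribution center cost overrun.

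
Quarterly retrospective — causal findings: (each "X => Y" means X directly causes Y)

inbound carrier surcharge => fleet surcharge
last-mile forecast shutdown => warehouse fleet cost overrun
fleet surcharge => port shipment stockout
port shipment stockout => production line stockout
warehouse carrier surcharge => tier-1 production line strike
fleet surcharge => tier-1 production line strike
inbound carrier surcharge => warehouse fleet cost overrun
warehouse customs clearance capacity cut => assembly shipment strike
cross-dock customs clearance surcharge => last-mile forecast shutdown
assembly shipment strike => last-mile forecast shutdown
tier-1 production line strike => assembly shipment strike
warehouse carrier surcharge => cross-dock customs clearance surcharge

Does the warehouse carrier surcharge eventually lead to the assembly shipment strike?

Yes

There is a causal chain: the warehouse carrier surcharge → the tier-1 production line strike → the assembly shipment strike.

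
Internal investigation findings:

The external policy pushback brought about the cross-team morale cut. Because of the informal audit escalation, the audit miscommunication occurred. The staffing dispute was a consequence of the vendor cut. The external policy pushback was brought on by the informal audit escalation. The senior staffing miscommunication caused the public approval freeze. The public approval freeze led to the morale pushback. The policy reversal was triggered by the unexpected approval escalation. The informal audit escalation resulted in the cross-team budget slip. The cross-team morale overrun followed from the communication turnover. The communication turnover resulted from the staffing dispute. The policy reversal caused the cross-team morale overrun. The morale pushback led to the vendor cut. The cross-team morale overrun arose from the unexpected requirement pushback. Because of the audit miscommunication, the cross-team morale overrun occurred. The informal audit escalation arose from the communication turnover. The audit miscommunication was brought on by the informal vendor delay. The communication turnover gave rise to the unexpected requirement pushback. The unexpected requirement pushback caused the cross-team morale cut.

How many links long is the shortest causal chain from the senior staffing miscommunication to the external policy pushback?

Shortest chain: the senior staffing miscommunication → the public approval freeze → the morale pushback → the vendor cut → the staffing dispute → the communication turnover → the informal audit escalation → the external policy pushback.

7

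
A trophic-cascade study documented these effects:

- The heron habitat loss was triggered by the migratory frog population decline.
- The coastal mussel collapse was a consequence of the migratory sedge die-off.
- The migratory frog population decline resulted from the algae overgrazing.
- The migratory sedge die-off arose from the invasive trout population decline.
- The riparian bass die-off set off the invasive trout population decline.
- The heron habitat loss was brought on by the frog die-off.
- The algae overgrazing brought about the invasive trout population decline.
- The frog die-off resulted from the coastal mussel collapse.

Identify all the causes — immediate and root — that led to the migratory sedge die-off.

Immediate cause of the migratory sedge die-off: the invasive trout population decline.
Further upstream: the algae overgrazing, the riparian bass die-off.

the algae overgrazing, the invasive trout population decline, the riparian bass die-off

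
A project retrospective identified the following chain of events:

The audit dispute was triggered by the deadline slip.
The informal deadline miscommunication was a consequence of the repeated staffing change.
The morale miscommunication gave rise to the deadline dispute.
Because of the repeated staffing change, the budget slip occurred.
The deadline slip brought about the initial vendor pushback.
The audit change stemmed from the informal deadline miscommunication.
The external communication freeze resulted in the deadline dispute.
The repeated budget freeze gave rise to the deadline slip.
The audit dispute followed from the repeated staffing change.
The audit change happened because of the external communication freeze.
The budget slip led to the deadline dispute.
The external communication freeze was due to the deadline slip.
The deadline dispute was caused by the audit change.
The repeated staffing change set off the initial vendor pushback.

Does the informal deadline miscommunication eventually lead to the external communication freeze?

The informal deadline miscommunication leads to the audit change, the deadline dispute; the external communication freeze is not among them.

No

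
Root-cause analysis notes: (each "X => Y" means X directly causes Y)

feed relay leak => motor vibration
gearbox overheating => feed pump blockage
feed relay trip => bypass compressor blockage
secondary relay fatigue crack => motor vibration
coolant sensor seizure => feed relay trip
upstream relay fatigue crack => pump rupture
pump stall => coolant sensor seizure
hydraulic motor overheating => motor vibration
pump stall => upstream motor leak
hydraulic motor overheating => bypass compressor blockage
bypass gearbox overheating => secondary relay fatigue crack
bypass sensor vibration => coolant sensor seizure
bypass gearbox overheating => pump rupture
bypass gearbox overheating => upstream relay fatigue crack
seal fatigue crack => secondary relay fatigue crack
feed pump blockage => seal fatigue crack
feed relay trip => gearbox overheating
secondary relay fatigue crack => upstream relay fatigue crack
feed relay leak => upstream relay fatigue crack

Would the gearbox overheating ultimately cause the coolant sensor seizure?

The gearbox overheating leads to the feed pump blockage, the seal fatigue crack, the secondary relay fatigue crack, the upstream relay fatigue crack, the pump rupture, the motor vibration; the coolant sensor seizure is not among them.

No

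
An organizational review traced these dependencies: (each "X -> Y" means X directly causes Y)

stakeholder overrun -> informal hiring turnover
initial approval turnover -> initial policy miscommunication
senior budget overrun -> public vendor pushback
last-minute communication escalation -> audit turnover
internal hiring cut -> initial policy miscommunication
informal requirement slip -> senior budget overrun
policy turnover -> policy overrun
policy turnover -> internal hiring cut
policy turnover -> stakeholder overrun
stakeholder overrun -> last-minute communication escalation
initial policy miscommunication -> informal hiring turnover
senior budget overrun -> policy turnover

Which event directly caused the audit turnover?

Upstream contributors include the informal requirement slip, the senior budget overrun, the policy turnover, the stakeholder overrun, but only the last-minute communication escalation feeds directly into the audit turnover.

the last-minute communication escalation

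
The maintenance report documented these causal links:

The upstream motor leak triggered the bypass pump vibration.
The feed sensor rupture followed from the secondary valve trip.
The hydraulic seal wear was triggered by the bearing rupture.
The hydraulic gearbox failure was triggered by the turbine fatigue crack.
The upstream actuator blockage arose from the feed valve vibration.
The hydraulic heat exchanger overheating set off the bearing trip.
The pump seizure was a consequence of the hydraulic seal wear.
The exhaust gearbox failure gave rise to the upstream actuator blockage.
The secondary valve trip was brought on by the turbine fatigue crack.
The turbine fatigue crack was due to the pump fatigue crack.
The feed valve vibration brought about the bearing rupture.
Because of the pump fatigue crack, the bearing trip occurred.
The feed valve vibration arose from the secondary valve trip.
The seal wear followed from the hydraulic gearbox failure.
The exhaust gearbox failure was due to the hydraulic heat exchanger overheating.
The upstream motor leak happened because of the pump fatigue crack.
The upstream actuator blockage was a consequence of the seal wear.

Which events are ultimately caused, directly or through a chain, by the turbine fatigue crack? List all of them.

the bearing rupture, the feed sensor rupture, the feed valve vibration, the hydraulic gearbox failure, the hydraulic seal wear, the pump seizure, the seal wear, the secondary valve trip, the upstream actuator blockage

Direct effects: the secondary valve trip, the hydraulic gearbox failure.
2 steps out: the feed valve vibration, the seal wear, the feed sensor rupture.
3 steps out: the bearing rupture, the upstream actuator blockage.
4 steps out: the hydraulic seal wear.
5 steps out: the pump seizure.
Not reachable from it: the hydraulic heat exchanger overheating, the pump fatigue crack, the upstream motor leak, the bypass pump vibration, the bearing trip, the exhaust gearbox failure.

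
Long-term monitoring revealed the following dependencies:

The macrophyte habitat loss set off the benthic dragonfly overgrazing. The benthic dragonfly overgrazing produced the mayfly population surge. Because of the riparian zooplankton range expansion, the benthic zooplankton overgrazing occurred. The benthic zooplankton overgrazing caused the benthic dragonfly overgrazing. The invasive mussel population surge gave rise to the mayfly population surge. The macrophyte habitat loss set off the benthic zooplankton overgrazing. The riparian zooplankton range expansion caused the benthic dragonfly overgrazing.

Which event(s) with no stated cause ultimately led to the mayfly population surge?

Tracing upstream from the mayfly population surge: the mayfly population surge ← the invasive mussel population surge.
A separate upstream branch: the mayfly population surge ← the benthic dragonfly overgrazing ← the macrophyte habitat loss.
A separate upstream branch: the mayfly population surge ← the benthic dragonfly overgrazing ← the riparian zooplankton range expansion.
Each of those chain origins has no stated cause.

the invasive mussel population surge, the macrophyte habitat loss, the riparian zooplankton range expansion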